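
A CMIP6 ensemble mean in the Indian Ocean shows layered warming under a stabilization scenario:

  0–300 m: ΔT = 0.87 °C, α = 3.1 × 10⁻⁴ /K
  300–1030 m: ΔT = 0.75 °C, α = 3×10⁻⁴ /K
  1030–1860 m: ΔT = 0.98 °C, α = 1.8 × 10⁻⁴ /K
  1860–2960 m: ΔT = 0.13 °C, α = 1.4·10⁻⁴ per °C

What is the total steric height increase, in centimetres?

about 41 cm

Layer 1: 3.1×10⁻⁴ × 0.87 × 300 = 0.08091 m
Layer 2: 3×10⁻⁴ × 730 × 0.75 = 0.16425 m
1030–1860 m: 0.98 × 830 × 1.8×10⁻⁴ = 0.146412 m
1860–2960 m: 1100 × 0.13 × 1.4×10⁻⁴ = 0.02002 m
Δh = 0.08091 + 0.16425 + 0.146412 + 0.02002 = 0.411592 m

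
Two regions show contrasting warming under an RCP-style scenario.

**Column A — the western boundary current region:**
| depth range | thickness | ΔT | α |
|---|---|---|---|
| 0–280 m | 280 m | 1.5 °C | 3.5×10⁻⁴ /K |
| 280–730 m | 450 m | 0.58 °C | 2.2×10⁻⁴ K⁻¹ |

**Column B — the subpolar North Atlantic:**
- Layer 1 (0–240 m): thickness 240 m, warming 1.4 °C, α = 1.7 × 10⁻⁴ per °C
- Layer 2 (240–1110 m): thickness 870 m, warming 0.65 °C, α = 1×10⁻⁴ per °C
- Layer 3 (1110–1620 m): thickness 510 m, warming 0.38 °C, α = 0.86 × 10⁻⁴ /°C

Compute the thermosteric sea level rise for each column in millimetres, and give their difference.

A Layer 1: 1.5 × 280 × 3.5×10⁻⁴ = 0.14700 m
A 280–730 m: 2.2×10⁻⁴ × 0.58 × 450 = 0.05742 m
A total: 0.20442 m
B 0–240 m: 1.7×10⁻⁴ × 240 × 1.4 = 0.05712 m
B Layer 2: 1×10⁻⁴ × 870 × 0.65 = 0.05655 m
B 0.86×10⁻⁴ × 0.38 × 510 = 0.0166668 m
B total: 0.1303368 m
Difference: 0.20442 − 0.1303368 = 0.0740832 m

A: 200 mm; B: 130 mm; difference 74 mm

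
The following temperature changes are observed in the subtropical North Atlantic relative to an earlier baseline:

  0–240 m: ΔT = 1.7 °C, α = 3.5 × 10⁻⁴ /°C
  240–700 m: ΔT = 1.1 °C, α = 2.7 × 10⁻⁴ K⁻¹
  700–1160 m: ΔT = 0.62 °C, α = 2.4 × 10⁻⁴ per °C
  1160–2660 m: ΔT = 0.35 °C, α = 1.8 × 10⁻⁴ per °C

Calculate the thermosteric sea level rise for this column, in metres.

Δh ≈ 0.44 m

0–240 m: 240 × 1.7 × 3.5×10⁻⁴ = 0.14280 m
460 × 1.1 × 2.7×10⁻⁴ = 0.13662 m
700–1160 m: 2.4×10⁻⁴ × 0.62 × 460 = 0.068448 m
1160–2660 m: 0.35 × 1.8×10⁻⁴ × 1500 = 0.09450 m
Δh = 0.14280 + 0.13662 + 0.068448 + 0.09450 = 0.442368 m ≈ 0.44 m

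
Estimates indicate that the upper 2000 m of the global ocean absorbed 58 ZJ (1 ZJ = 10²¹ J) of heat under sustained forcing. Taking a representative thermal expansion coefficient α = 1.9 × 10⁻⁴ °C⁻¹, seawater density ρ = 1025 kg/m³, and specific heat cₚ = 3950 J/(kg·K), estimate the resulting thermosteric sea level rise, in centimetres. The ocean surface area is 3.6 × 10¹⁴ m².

Per unit area: Q = 58×10²¹ / (3.6×10¹⁴) ≈ 1.611×10⁸ J/m²
Δh = αQ/(ρcₚ) = 1.9×10⁻⁴ × 1.611×10⁸ / (1025 × 3950) ≈ 0.0075601 m

Δh = 0.76 cm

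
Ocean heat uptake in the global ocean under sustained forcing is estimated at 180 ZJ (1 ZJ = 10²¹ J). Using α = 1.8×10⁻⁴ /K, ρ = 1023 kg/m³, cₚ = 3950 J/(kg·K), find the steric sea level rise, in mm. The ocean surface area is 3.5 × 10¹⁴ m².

22.9 mm of thermosteric rise

Per unit area: Q = 180×10²¹ / (3.5×10¹⁴) ≈ 5.143×10⁸ J/m²
Δh = αQ/(ρcₚ) = 1.8×10⁻⁴ × 5.143×10⁸ / (1023 × 3950) ≈ 0.02291 m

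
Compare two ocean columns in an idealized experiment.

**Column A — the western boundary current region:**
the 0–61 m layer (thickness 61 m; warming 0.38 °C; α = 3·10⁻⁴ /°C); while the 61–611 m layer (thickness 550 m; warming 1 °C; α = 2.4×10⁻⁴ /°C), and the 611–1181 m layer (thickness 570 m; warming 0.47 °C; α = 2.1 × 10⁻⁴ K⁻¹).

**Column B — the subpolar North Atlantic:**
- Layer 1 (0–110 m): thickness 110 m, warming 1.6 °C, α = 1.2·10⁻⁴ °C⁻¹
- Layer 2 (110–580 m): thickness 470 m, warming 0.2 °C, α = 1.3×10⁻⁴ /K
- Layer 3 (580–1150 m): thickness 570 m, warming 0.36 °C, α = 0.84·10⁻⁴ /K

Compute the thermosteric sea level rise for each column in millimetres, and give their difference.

A 3×10⁻⁴ × 61 × 0.38 = 0.006954 m
A Layer 2: 1 × 550 × 2.4×10⁻⁴ = 0.13200 m
A 0.47 × 570 × 2.1×10⁻⁴ = 0.056259 m
A total: 0.195213 m
B Layer 1: 1.2×10⁻⁴ × 110 × 1.6 = 0.02112 m
B 110–580 m: 470 × 1.3×10⁻⁴ × 0.2 = 0.01222 m
B Layer 3: 570 × 0.84×10⁻⁴ × 0.36 = 0.0172368 m
B total: 0.0505768 m
Difference: 0.195213 − 0.0505768 = 0.1446362 m

A: 195 mm; B: 50.6 mm; difference 145 mm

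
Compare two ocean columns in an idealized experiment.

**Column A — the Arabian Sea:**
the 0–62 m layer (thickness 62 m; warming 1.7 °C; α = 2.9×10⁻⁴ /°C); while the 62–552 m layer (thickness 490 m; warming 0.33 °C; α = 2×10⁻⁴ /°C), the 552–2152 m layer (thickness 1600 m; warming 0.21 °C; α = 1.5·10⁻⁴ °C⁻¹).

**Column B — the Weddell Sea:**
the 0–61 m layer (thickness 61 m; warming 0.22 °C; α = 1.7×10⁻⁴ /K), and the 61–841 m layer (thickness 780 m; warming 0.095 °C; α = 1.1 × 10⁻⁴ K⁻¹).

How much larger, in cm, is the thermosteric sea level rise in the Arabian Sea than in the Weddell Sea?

10 cm larger

A 62 × 2.9×10⁻⁴ × 1.7 = 0.030566 m
A 62–552 m: 2×10⁻⁴ × 490 × 0.33 = 0.03234 m
A 0.21 × 1600 × 1.5×10⁻⁴ = 0.05040 m
A total: 0.113306 m
B 0–61 m: 1.7×10⁻⁴ × 0.22 × 61 = 0.0022814 m
B Layer 2: 0.095 × 1.1×10⁻⁴ × 780 = 0.008151 m
B total: 0.0104324 m
Difference: 0.113306 − 0.0104324 = 0.1028736 m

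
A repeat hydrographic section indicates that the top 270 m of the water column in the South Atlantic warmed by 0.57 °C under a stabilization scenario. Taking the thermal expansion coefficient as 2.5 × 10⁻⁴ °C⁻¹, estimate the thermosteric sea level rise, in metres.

Δh = αΔT·H = 2.5×10⁻⁴ × 0.57 × 270 = 0.038475 m

Δh ≈ 0.038 m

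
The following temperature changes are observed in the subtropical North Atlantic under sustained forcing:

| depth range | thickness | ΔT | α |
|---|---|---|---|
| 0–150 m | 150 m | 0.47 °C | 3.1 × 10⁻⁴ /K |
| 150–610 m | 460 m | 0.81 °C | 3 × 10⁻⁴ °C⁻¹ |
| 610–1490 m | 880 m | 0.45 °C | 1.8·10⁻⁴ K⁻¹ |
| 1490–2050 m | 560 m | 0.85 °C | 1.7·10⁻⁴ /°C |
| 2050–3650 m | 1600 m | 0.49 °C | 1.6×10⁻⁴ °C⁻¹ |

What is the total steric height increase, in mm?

Layer 1: 150 × 0.47 × 3.1×10⁻⁴ = 0.021855 m
3×10⁻⁴ × 460 × 0.81 = 0.11178 m
0.45 × 880 × 1.8×10⁻⁴ = 0.07128 m
Layer 4: 0.85 × 1.7×10⁻⁴ × 560 = 0.08092 m
Layer 5: 1.6×10⁻⁴ × 0.49 × 1600 = 0.12544 m
Δh = 0.021855 + 0.11178 + 0.07128 + 0.08092 + 0.12544 = 0.411275 m

about 411 mm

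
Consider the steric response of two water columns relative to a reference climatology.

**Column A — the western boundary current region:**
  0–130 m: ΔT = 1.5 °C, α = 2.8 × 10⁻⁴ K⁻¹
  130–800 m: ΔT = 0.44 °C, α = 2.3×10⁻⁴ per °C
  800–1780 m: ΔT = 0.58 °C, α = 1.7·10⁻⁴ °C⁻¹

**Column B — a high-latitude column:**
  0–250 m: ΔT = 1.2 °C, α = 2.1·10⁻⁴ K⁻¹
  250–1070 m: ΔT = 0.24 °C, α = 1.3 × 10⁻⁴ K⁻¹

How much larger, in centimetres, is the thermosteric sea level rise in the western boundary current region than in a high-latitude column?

A 0–130 m: 130 × 1.5 × 2.8×10⁻⁴ = 0.05460 m
A Layer 2: 0.44 × 2.3×10⁻⁴ × 670 = 0.067804 m
A Layer 3: 980 × 1.7×10⁻⁴ × 0.58 = 0.096628 m
A total: 0.219032 m
B Layer 1: 1.2 × 250 × 2.1×10⁻⁴ = 0.06300 m
B 1.3×10⁻⁴ × 820 × 0.24 = 0.025584 m
B total: 0.088584 m
Difference: 0.219032 − 0.088584 = 0.130448 m

13.0 cm larger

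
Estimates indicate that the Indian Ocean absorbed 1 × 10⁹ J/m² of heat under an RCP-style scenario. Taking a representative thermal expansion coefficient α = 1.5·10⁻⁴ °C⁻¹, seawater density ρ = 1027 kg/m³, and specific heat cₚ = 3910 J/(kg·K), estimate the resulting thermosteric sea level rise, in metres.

Δh = αQ/(ρcₚ) = 1.5×10⁻⁴ × 1×10⁹ / (1027 × 3910) ≈ 0.037355 m

about 0.037 m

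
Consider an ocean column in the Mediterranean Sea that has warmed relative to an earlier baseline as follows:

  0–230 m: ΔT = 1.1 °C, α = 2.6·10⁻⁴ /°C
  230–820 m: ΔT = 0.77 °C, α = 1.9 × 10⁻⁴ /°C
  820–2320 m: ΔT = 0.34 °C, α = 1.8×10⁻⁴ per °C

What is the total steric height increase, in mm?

Δh = 244 mm

0–230 m: 230 × 1.1 × 2.6×10⁻⁴ = 0.06578 m
Layer 2: 590 × 0.77 × 1.9×10⁻⁴ = 0.086317 m
820–2320 m: 1500 × 0.34 × 1.8×10⁻⁴ = 0.09180 m
Δh = 0.06578 + 0.086317 + 0.09180 = 0.243897 m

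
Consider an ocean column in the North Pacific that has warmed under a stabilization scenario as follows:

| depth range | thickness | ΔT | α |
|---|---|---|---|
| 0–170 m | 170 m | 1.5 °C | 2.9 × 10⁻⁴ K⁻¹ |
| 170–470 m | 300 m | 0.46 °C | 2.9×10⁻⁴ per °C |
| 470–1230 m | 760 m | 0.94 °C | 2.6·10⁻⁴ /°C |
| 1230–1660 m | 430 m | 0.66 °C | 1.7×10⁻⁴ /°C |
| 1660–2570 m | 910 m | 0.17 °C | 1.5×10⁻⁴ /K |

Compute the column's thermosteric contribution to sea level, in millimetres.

371 mm of thermosteric rise

Layer 1: 1.5 × 170 × 2.9×10⁻⁴ = 0.07395 m
0.46 × 2.9×10⁻⁴ × 300 = 0.04002 m
0.94 × 760 × 2.6×10⁻⁴ = 0.185744 m
Layer 4: 0.66 × 430 × 1.7×10⁻⁴ = 0.048246 m
1660–2570 m: 1.5×10⁻⁴ × 910 × 0.17 = 0.023205 m
Δh = 0.07395 + 0.04002 + 0.185744 + 0.048246 + 0.023205 = 0.371165 m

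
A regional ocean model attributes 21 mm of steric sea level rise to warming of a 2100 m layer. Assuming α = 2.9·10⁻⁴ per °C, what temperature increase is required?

0.0345 K

ΔT = Δh/(αH) = 0.021 / (2.9×10⁻⁴ × 2100) ≈ 0.03448 K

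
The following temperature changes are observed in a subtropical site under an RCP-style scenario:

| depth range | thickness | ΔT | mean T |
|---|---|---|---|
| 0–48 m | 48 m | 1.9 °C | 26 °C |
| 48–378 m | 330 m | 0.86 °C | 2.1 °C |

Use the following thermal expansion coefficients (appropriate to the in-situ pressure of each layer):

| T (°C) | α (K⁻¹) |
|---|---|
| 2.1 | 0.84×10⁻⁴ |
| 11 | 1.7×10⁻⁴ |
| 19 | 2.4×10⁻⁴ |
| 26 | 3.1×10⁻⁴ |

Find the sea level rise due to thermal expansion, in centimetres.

Δh = 5.21 cm

Layer 1 at 26 °C → α = 3.1×10⁻⁴ K⁻¹
Layer 2 at 2.1 °C → α = 0.84×10⁻⁴ K⁻¹
48 × 3.1×10⁻⁴ × 1.9 = 0.028272 m
0.84×10⁻⁴ × 0.86 × 330 = 0.0238392 m
Δh = 0.028272 + 0.0238392 = 0.0521112 m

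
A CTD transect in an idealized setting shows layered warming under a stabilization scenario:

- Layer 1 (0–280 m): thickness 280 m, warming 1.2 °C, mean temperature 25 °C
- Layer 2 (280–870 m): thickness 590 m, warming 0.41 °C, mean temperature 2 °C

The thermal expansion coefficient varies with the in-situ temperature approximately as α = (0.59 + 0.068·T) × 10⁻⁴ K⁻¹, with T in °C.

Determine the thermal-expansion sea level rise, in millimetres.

Layer 1: α = (0.59 + 0.068×25)×10⁻⁴ = 2.29×10⁻⁴ K⁻¹
Layer 2: α = (0.59 + 0.068×2)×10⁻⁴ = 0.726×10⁻⁴ K⁻¹
0–280 m: 1.2 × 280 × 2.29×10⁻⁴ = 0.076944 m
Layer 2: 0.726×10⁻⁴ × 590 × 0.41 = 0.01756194 m
Δh = 0.076944 + 0.01756194 = 0.09450594 m

94.5 mm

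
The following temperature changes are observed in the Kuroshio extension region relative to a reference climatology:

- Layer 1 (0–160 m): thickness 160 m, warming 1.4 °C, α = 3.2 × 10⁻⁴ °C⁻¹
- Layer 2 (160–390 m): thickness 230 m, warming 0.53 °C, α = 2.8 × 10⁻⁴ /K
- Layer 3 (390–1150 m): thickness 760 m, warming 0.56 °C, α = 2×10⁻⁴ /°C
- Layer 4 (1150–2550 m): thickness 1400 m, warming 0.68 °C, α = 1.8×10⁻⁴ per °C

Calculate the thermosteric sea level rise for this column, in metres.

Layer 1: 3.2×10⁻⁴ × 160 × 1.4 = 0.07168 m
Layer 2: 230 × 0.53 × 2.8×10⁻⁴ = 0.034132 m
390–1150 m: 2×10⁻⁴ × 0.56 × 760 = 0.08512 m
1150–2550 m: 0.68 × 1400 × 1.8×10⁻⁴ = 0.17136 m
Δh = 0.07168 + 0.034132 + 0.08512 + 0.17136 = 0.362292 m

0.36 m of thermosteric rise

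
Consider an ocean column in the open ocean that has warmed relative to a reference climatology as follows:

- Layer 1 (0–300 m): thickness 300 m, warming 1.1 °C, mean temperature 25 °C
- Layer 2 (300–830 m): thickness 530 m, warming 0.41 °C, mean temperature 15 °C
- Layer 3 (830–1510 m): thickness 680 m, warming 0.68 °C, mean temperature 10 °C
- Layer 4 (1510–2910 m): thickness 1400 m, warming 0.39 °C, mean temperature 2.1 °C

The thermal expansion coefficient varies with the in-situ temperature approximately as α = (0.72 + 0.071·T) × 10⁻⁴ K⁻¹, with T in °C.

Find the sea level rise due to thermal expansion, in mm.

Layer 1: α = (0.72 + 0.071×25)×10⁻⁴ = 2.495×10⁻⁴ K⁻¹
Layer 2: α = (0.72 + 0.071×15)×10⁻⁴ = 1.785×10⁻⁴ K⁻¹
Layer 3: α = (0.72 + 0.071×10)×10⁻⁴ = 1.43×10⁻⁴ K⁻¹
Layer 4: α = (0.72 + 0.071×2.1)×10⁻⁴ = 0.8691×10⁻⁴ K⁻¹
0–300 m: 2.495×10⁻⁴ × 300 × 1.1 = 0.082335 m
300–830 m: 530 × 0.41 × 1.785×10⁻⁴ = 0.03878805 m
0.68 × 680 × 1.43×10⁻⁴ = 0.0661232 m
1510–2910 m: 0.39 × 0.8691×10⁻⁴ × 1400 = 0.04745286 m
Δh = 0.082335 + 0.03878805 + 0.0661232 + 0.04745286 = 0.23469911 m

230 mm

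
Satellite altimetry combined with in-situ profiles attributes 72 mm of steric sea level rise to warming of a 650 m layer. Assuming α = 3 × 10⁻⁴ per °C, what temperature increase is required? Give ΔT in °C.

about 0.369 °C

ΔT = Δh/(αH) = 0.072 / (3×10⁻⁴ × 650) ≈ 0.3692 °C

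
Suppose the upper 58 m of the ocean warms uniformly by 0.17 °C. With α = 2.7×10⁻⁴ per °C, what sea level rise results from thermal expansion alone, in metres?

about 0.00266 m

Δh = αΔT·H = 2.7×10⁻⁴ × 0.17 × 58 = 0.0026622 m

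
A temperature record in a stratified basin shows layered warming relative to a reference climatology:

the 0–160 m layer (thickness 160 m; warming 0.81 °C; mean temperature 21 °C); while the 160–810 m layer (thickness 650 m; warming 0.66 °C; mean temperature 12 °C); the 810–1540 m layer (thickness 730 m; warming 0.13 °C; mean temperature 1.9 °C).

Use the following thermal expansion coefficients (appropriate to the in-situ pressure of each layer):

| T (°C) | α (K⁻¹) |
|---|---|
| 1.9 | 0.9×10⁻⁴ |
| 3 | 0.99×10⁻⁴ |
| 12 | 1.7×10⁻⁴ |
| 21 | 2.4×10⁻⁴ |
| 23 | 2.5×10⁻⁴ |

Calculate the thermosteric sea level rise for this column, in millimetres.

about 113 mm

Layer 1 at 21 °C → α = 2.4×10⁻⁴ K⁻¹
Layer 2 at 12 °C → α = 1.7×10⁻⁴ K⁻¹
Layer 3 at 1.9 °C → α = 0.9×10⁻⁴ K⁻¹
0–160 m: 0.81 × 160 × 2.4×10⁻⁴ = 0.031104 m
650 × 1.7×10⁻⁴ × 0.66 = 0.07293 m
810–1540 m: 730 × 0.13 × 0.9×10⁻⁴ = 0.008541 m
Δh = 0.031104 + 0.07293 + 0.008541 = 0.112575 m ≈ 113 mm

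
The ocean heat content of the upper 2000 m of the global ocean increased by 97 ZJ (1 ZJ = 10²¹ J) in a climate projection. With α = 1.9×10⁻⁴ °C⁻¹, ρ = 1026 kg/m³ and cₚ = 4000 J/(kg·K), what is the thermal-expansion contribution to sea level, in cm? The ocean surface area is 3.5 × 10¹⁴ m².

Per unit area: Q = 97×10²¹ / (3.5×10¹⁴) ≈ 2.771×10⁸ J/m²
Δh = αQ/(ρcₚ) = 1.9×10⁻⁴ × 2.771×10⁸ / (1026 × 4000) ≈ 0.012829 m

1.3 cm of thermosteric rise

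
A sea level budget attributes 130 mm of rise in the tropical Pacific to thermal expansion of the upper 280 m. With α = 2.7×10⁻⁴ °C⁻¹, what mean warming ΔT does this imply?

ΔT = Δh/(αH) = 0.13 / (2.7×10⁻⁴ × 280) ≈ 1.720 K

1.72 K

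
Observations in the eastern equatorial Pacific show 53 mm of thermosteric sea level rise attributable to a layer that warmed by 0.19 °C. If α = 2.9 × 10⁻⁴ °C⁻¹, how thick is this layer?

about 960 m

H = Δh/(αΔT) = 0.053 / (2.9×10⁻⁴ × 0.19) ≈ 961.9 m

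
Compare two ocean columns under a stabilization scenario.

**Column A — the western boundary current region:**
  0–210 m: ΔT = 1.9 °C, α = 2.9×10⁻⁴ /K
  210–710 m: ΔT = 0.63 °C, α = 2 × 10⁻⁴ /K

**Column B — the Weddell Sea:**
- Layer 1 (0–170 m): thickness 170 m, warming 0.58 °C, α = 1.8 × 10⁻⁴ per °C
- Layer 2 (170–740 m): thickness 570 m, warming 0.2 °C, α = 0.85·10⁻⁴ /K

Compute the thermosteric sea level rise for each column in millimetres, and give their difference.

Δh_A ≈ 180 mm, Δh_B ≈ 27 mm; difference ≈ 150 mm

A Layer 1: 1.9 × 2.9×10⁻⁴ × 210 = 0.11571 m
A Layer 2: 2×10⁻⁴ × 0.63 × 500 = 0.06300 m
A total: 0.17871 m
B 0–170 m: 170 × 0.58 × 1.8×10⁻⁴ = 0.017748 m
B 170–740 m: 0.2 × 0.85×10⁻⁴ × 570 = 0.00969 m
B total: 0.027438 m
Difference: 0.17871 − 0.027438 = 0.151272 m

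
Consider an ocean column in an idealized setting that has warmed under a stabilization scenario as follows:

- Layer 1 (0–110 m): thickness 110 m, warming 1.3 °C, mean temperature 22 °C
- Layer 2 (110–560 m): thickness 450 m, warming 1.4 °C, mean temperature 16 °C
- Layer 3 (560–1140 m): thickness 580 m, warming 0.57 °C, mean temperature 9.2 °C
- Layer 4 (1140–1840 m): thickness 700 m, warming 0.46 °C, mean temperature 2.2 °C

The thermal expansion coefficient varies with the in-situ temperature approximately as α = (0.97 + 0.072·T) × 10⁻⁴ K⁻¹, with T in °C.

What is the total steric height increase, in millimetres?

Δh = 260 mm

Layer 1: α = (0.97 + 0.072×22)×10⁻⁴ = 2.554×10⁻⁴ K⁻¹
Layer 2: α = (0.97 + 0.072×16)×10⁻⁴ = 2.122×10⁻⁴ K⁻¹
Layer 3: α = (0.97 + 0.072×9.2)×10⁻⁴ = 1.6324×10⁻⁴ K⁻¹
Layer 4: α = (0.97 + 0.072×2.2)×10⁻⁴ = 1.1284×10⁻⁴ K⁻¹
2.554×10⁻⁴ × 110 × 1.3 = 0.0365222 m
450 × 1.4 × 2.122×10⁻⁴ = 0.133686 m
0.57 × 1.6324×10⁻⁴ × 580 = 0.053967144 m
1.1284×10⁻⁴ × 0.46 × 700 = 0.03633448 m
Δh = 0.0365222 + 0.133686 + 0.053967144 + 0.03633448 = 0.260509824 m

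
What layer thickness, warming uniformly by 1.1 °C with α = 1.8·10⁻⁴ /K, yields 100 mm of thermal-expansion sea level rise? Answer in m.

505 m

H = Δh/(αΔT) = 0.1 / (1.8×10⁻⁴ × 1.1) ≈ 505.1 m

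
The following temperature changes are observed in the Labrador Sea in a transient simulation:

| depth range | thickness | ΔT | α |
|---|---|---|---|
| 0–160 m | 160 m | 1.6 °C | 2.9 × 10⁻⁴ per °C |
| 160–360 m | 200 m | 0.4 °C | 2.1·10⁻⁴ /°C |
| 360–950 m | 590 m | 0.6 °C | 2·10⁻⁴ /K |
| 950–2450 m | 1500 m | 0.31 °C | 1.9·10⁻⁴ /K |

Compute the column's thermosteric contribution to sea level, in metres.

Layer 1: 160 × 2.9×10⁻⁴ × 1.6 = 0.07424 m
160–360 m: 200 × 0.4 × 2.1×10⁻⁴ = 0.01680 m
2×10⁻⁴ × 590 × 0.6 = 0.07080 m
Layer 4: 0.31 × 1.9×10⁻⁴ × 1500 = 0.08835 m
Δh = 0.07424 + 0.01680 + 0.07080 + 0.08835 = 0.25019 m

0.250 m of thermosteric rise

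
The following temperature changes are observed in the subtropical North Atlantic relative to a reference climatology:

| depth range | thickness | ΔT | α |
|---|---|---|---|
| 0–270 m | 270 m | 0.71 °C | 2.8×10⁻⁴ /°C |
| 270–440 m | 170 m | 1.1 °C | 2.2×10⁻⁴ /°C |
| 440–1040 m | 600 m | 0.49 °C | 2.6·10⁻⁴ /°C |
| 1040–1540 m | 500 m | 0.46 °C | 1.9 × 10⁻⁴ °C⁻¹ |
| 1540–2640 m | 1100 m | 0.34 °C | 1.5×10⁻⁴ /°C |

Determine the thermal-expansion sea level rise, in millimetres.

271 mm of thermosteric rise

Layer 1: 0.71 × 2.8×10⁻⁴ × 270 = 0.053676 m
270–440 m: 2.2×10⁻⁴ × 170 × 1.1 = 0.04114 m
Layer 3: 600 × 0.49 × 2.6×10⁻⁴ = 0.07644 m
1.9×10⁻⁴ × 500 × 0.46 = 0.04370 m
1.5×10⁻⁴ × 1100 × 0.34 = 0.05610 m
Δh = 0.053676 + 0.04114 + 0.07644 + 0.04370 + 0.05610 = 0.271056 m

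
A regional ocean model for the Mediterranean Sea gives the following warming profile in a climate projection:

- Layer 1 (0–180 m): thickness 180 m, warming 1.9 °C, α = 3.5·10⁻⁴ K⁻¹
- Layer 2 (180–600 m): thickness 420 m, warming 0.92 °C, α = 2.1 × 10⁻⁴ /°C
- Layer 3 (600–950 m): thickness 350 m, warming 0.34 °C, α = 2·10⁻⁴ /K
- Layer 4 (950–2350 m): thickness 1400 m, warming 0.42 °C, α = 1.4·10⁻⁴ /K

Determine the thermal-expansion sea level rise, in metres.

Layer 1: 180 × 1.9 × 3.5×10⁻⁴ = 0.11970 m
0.92 × 2.1×10⁻⁴ × 420 = 0.081144 m
600–950 m: 350 × 2×10⁻⁴ × 0.34 = 0.02380 m
Layer 4: 1.4×10⁻⁴ × 0.42 × 1400 = 0.08232 m
Δh = 0.11970 + 0.081144 + 0.02380 + 0.08232 = 0.306964 m ≈ 0.31 m

about 0.31 m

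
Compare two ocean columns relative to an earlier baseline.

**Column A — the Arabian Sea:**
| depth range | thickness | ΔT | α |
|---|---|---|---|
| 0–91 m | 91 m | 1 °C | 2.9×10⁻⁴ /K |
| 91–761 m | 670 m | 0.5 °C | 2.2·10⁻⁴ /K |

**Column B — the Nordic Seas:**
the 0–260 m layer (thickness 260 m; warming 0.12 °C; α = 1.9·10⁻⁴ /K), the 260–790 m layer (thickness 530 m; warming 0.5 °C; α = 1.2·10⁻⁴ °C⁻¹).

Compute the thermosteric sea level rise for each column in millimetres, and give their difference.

A 1 × 2.9×10⁻⁴ × 91 = 0.02639 m
A 2.2×10⁻⁴ × 0.5 × 670 = 0.07370 m
A total: 0.10009 m
B Layer 1: 0.12 × 1.9×10⁻⁴ × 260 = 0.005928 m
B 530 × 0.5 × 1.2×10⁻⁴ = 0.03180 m
B total: 0.037728 m
Difference: 0.10009 − 0.037728 = 0.062362 m

A: 100 mm; B: 37.7 mm; difference 62.4 mm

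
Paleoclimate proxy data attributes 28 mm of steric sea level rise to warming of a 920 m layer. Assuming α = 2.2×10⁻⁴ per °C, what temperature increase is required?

ΔT = Δh/(αH) = 0.028 / (2.2×10⁻⁴ × 920) ≈ 0.1383 K

0.14 K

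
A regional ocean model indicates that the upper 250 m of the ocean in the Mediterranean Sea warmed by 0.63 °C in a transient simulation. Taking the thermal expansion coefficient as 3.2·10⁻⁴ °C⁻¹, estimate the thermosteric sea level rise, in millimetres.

about 50 mm

Δh = αΔT·H = 3.2×10⁻⁴ × 0.63 × 250 = 0.05040 m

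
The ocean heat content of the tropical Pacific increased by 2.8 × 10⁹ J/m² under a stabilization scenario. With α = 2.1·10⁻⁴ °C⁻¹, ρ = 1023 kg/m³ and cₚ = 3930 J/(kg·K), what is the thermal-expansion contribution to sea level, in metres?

0.146 m

Δh = αQ/(ρcₚ) = 2.1×10⁻⁴ × 2.8×10⁹ / (1023 × 3930) ≈ 0.14625 m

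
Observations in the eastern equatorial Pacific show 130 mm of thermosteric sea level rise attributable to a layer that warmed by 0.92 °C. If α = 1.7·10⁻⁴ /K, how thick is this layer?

H = Δh/(αΔT) = 0.13 / (1.7×10⁻⁴ × 0.92) ≈ 831.2 m

about 831 m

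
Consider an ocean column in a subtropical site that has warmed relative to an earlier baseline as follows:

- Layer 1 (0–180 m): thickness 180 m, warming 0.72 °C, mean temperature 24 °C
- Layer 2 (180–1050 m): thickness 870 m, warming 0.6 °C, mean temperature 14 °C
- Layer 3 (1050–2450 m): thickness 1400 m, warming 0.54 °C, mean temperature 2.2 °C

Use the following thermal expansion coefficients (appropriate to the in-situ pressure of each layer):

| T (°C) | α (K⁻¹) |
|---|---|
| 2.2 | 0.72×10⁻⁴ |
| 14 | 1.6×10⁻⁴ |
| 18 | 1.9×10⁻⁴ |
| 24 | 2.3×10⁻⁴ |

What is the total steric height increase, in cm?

17 cm of thermosteric rise

Layer 1 at 24 °C → α = 2.3×10⁻⁴ K⁻¹
Layer 2 at 14 °C → α = 1.6×10⁻⁴ K⁻¹
Layer 3 at 2.2 °C → α = 0.72×10⁻⁴ K⁻¹
180 × 0.72 × 2.3×10⁻⁴ = 0.029808 m
180–1050 m: 1.6×10⁻⁴ × 0.6 × 870 = 0.08352 m
0.72×10⁻⁴ × 1400 × 0.54 = 0.054432 m
Δh = 0.029808 + 0.08352 + 0.054432 = 0.16776 m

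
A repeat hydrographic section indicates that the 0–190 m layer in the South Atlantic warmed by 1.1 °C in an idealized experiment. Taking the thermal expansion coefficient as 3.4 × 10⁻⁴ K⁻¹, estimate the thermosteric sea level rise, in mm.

Δh = αΔT·H = 3.4×10⁻⁴ × 1.1 × 190 = 0.07106 m

Δh = 71 mm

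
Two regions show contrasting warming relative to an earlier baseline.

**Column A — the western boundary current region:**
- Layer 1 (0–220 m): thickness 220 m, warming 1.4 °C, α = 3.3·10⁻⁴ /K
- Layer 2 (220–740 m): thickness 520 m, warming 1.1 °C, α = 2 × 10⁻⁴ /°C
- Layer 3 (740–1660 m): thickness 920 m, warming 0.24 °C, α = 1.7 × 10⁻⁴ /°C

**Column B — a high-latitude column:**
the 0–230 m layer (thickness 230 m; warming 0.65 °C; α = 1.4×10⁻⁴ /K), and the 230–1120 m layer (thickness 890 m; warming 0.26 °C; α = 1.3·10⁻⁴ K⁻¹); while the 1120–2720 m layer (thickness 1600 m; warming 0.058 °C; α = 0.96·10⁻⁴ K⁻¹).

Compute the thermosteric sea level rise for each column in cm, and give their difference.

A: 25.4 cm; B: 5.99 cm; difference 19.4 cm

A 3.3×10⁻⁴ × 1.4 × 220 = 0.10164 m
A 2×10⁻⁴ × 520 × 1.1 = 0.11440 m
A Layer 3: 920 × 0.24 × 1.7×10⁻⁴ = 0.037536 m
A total: 0.253576 m
B Layer 1: 1.4×10⁻⁴ × 230 × 0.65 = 0.02093 m
B Layer 2: 1.3×10⁻⁴ × 0.26 × 890 = 0.030082 m
B 1120–2720 m: 0.058 × 1600 × 0.96×10⁻⁴ = 0.0089088 m
B total: 0.0599208 m
Difference: 0.253576 − 0.0599208 = 0.1936552 m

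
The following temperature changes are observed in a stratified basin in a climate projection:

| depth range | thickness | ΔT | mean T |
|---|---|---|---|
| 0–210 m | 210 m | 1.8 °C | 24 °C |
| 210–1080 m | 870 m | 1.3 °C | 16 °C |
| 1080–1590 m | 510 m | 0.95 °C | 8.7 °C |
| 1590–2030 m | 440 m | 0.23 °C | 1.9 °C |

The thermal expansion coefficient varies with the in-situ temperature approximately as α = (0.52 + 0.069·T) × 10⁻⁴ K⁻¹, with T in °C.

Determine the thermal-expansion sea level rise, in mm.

Δh ≈ 330 mm

Layer 1: α = (0.52 + 0.069×24)×10⁻⁴ = 2.176×10⁻⁴ K⁻¹
Layer 2: α = (0.52 + 0.069×16)×10⁻⁴ = 1.624×10⁻⁴ K⁻¹
Layer 3: α = (0.52 + 0.069×8.7)×10⁻⁴ = 1.1203×10⁻⁴ K⁻¹
Layer 4: α = (0.52 + 0.069×1.9)×10⁻⁴ = 0.6511×10⁻⁴ K⁻¹
Layer 1: 2.176×10⁻⁴ × 210 × 1.8 = 0.0822528 m
210–1080 m: 1.3 × 1.624×10⁻⁴ × 870 = 0.1836744 m
1080–1590 m: 510 × 1.1203×10⁻⁴ × 0.95 = 0.054278535 m
Layer 4: 0.6511×10⁻⁴ × 440 × 0.23 = 0.006589132 m
Δh = 0.0822528 + 0.1836744 + 0.054278535 + 0.006589132 = 0.326794867 m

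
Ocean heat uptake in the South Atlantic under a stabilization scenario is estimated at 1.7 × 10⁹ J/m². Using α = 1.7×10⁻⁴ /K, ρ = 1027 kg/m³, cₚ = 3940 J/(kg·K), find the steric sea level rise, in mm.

about 71 mm

Δh = αQ/(ρcₚ) = 1.7×10⁻⁴ × 1.7×10⁹ / (1027 × 3940) ≈ 0.071422 m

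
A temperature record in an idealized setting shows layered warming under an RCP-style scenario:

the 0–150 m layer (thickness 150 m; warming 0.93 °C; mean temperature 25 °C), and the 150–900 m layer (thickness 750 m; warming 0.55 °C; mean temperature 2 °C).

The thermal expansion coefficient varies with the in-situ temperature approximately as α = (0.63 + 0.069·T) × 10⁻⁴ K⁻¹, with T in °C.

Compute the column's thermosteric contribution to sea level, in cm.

6.45 cm of thermosteric rise

Layer 1: α = (0.63 + 0.069×25)×10⁻⁴ = 2.355×10⁻⁴ K⁻¹
Layer 2: α = (0.63 + 0.069×2)×10⁻⁴ = 0.768×10⁻⁴ K⁻¹
0–150 m: 0.93 × 2.355×10⁻⁴ × 150 = 0.03285225 m
Layer 2: 750 × 0.768×10⁻⁴ × 0.55 = 0.03168 m
Δh = 0.03285225 + 0.03168 = 0.06453225 m ≈ 6.45 cm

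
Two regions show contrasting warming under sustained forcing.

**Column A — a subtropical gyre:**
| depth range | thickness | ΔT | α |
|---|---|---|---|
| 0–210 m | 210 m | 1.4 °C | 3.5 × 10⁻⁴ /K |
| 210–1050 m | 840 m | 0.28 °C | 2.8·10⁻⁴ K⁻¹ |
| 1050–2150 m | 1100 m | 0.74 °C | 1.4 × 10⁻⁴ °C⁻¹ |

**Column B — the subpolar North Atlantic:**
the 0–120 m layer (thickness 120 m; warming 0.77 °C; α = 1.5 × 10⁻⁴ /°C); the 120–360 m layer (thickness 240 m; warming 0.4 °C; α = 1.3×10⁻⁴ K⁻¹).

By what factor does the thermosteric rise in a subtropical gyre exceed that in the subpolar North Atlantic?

10.7

A 210 × 3.5×10⁻⁴ × 1.4 = 0.10290 m
A Layer 2: 2.8×10⁻⁴ × 840 × 0.28 = 0.065856 m
A 1.4×10⁻⁴ × 0.74 × 1100 = 0.11396 m
A total: 0.282716 m
B 0–120 m: 1.5×10⁻⁴ × 120 × 0.77 = 0.01386 m
B 1.3×10⁻⁴ × 240 × 0.4 = 0.01248 m
B total: 0.02634 m
Ratio: 0.282716 / 0.02634 ≈ 10.73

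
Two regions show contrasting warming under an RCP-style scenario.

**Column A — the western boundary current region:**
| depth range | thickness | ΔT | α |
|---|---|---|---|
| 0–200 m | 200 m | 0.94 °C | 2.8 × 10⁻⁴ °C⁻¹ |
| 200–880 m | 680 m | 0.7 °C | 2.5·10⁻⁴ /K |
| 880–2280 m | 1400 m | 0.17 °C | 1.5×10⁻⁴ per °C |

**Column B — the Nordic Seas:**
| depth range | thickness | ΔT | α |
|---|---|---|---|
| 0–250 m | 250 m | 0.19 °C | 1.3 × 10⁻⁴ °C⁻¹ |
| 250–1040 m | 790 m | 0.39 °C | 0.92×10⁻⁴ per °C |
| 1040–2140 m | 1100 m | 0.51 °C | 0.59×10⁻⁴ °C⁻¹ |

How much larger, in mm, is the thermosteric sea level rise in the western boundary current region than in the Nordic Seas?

Δh_A − Δh_B ≈ 140 mm

A Layer 1: 0.94 × 2.8×10⁻⁴ × 200 = 0.05264 m
A 2.5×10⁻⁴ × 0.7 × 680 = 0.11900 m
A Layer 3: 1.5×10⁻⁴ × 1400 × 0.17 = 0.03570 m
A total: 0.20734 m
B 1.3×10⁻⁴ × 0.19 × 250 = 0.006175 m
B 0.39 × 790 × 0.92×10⁻⁴ = 0.0283452 m
B 1040–2140 m: 0.51 × 0.59×10⁻⁴ × 1100 = 0.033099 m
B total: 0.0676192 m
Difference: 0.20734 − 0.0676192 = 0.1397208 m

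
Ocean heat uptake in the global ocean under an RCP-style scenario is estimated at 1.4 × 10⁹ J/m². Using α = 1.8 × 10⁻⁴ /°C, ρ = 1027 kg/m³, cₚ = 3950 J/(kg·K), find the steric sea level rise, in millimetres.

62 mm of thermosteric rise

Δh = αQ/(ρcₚ) = 1.8×10⁻⁴ × 1.4×10⁹ / (1027 × 3950) ≈ 0.06212 m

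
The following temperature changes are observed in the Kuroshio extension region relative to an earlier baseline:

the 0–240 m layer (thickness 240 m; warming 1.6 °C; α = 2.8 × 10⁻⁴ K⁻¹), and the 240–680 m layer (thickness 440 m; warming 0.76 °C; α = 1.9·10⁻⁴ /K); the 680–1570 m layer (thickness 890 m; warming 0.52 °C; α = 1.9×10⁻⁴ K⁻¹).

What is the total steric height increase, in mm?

Layer 1: 240 × 1.6 × 2.8×10⁻⁴ = 0.10752 m
Layer 2: 1.9×10⁻⁴ × 440 × 0.76 = 0.063536 m
680–1570 m: 890 × 1.9×10⁻⁴ × 0.52 = 0.087932 m
Δh = 0.10752 + 0.063536 + 0.087932 = 0.258988 m ≈ 259 mm

259 mm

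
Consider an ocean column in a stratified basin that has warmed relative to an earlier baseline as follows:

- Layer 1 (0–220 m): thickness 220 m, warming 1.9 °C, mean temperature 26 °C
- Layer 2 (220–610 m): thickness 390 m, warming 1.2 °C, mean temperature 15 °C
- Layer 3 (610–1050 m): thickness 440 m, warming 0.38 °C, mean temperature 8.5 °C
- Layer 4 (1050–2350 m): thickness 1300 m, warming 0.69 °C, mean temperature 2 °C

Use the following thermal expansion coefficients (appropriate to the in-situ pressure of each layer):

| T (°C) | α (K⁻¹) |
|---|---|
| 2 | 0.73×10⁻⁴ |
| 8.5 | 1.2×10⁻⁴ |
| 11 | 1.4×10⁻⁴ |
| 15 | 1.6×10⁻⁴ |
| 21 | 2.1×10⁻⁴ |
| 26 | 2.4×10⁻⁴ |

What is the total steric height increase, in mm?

261 mm of thermosteric rise

Layer 1 at 26 °C → α = 2.4×10⁻⁴ K⁻¹
Layer 2 at 15 °C → α = 1.6×10⁻⁴ K⁻¹
Layer 3 at 8.5 °C → α = 1.2×10⁻⁴ K⁻¹
Layer 4 at 2 °C → α = 0.73×10⁻⁴ K⁻¹
1.9 × 220 × 2.4×10⁻⁴ = 0.10032 m
390 × 1.2 × 1.6×10⁻⁴ = 0.07488 m
0.38 × 1.2×10⁻⁴ × 440 = 0.020064 m
0.69 × 0.73×10⁻⁴ × 1300 = 0.065481 m
Δh = 0.10032 + 0.07488 + 0.020064 + 0.065481 = 0.260745 m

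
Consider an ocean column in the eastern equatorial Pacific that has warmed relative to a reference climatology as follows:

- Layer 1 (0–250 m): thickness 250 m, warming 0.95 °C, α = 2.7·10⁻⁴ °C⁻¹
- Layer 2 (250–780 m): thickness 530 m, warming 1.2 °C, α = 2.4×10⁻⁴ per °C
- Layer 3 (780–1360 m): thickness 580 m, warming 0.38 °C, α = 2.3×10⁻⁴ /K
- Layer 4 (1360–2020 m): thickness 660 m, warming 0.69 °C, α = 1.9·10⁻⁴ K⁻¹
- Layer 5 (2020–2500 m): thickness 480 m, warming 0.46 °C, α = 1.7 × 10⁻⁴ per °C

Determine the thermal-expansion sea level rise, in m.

0–250 m: 2.7×10⁻⁴ × 250 × 0.95 = 0.064125 m
Layer 2: 1.2 × 2.4×10⁻⁴ × 530 = 0.15264 m
Layer 3: 0.38 × 2.3×10⁻⁴ × 580 = 0.050692 m
1.9×10⁻⁴ × 0.69 × 660 = 0.086526 m
Layer 5: 0.46 × 480 × 1.7×10⁻⁴ = 0.037536 m
Δh = 0.064125 + 0.15264 + 0.050692 + 0.086526 + 0.037536 = 0.391519 m

0.392 m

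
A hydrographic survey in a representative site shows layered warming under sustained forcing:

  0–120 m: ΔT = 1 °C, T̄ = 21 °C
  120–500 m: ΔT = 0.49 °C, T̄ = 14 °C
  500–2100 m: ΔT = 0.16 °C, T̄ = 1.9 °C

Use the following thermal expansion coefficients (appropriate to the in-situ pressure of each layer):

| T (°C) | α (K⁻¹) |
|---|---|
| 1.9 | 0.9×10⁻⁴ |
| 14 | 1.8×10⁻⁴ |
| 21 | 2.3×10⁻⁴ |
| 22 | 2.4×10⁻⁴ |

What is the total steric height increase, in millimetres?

about 84 mm

Layer 1 at 21 °C → α = 2.3×10⁻⁴ K⁻¹
Layer 2 at 14 °C → α = 1.8×10⁻⁴ K⁻¹
Layer 3 at 1.9 °C → α = 0.9×10⁻⁴ K⁻¹
0–120 m: 120 × 1 × 2.3×10⁻⁴ = 0.02760 m
120–500 m: 1.8×10⁻⁴ × 380 × 0.49 = 0.033516 m
0.9×10⁻⁴ × 1600 × 0.16 = 0.02304 m
Δh = 0.02760 + 0.033516 + 0.02304 = 0.084156 m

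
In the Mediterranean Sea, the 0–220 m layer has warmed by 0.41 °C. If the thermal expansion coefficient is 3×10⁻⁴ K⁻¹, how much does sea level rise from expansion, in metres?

0.0271 m

Δh = αΔT·H = 3×10⁻⁴ × 0.41 × 220 = 0.02706 m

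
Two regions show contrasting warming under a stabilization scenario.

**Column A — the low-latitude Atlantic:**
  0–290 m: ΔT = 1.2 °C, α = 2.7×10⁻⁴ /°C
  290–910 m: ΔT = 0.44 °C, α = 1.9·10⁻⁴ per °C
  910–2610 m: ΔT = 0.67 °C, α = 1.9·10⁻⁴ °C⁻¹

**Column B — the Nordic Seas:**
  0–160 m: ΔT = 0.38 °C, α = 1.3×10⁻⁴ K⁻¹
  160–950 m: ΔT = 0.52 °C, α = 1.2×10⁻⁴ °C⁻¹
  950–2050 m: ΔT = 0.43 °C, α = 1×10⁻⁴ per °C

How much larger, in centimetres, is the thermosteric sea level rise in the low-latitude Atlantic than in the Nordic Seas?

A 0–290 m: 1.2 × 290 × 2.7×10⁻⁴ = 0.09396 m
A 290–910 m: 620 × 1.9×10⁻⁴ × 0.44 = 0.051832 m
A 910–2610 m: 1700 × 1.9×10⁻⁴ × 0.67 = 0.21641 m
A total: 0.362202 m
B 0–160 m: 160 × 0.38 × 1.3×10⁻⁴ = 0.007904 m
B Layer 2: 790 × 0.52 × 1.2×10⁻⁴ = 0.049296 m
B Layer 3: 1×10⁻⁴ × 0.43 × 1100 = 0.04730 m
B total: 0.10450 m
Difference: 0.362202 − 0.10450 = 0.257702 m

26 cm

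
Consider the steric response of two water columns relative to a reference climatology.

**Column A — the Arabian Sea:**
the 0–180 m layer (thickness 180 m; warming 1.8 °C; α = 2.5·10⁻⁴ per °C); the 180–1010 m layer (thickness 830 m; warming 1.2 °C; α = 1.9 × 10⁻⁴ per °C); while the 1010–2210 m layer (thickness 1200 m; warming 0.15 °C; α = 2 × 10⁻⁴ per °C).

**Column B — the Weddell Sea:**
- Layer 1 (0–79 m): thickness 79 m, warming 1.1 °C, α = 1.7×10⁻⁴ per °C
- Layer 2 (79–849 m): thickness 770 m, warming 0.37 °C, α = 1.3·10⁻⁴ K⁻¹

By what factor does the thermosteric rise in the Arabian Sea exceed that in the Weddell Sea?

≈ 5.91×

A Layer 1: 180 × 1.8 × 2.5×10⁻⁴ = 0.08100 m
A Layer 2: 1.9×10⁻⁴ × 830 × 1.2 = 0.18924 m
A 2×10⁻⁴ × 1200 × 0.15 = 0.03600 m
A total: 0.30624 m
B 0–79 m: 1.1 × 1.7×10⁻⁴ × 79 = 0.014773 m
B 0.37 × 1.3×10⁻⁴ × 770 = 0.037037 m
B total: 0.05181 m
Ratio: 0.30624 / 0.05181 ≈ 5.911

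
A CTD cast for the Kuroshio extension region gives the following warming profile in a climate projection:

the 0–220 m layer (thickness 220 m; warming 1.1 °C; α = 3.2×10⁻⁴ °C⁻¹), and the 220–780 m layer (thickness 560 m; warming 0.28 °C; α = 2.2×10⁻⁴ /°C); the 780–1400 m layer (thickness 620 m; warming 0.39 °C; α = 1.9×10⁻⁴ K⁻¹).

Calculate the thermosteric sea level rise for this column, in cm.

3.2×10⁻⁴ × 220 × 1.1 = 0.07744 m
220–780 m: 0.28 × 560 × 2.2×10⁻⁴ = 0.034496 m
780–1400 m: 0.39 × 620 × 1.9×10⁻⁴ = 0.045942 m
Δh = 0.07744 + 0.034496 + 0.045942 = 0.157878 m

15.8 cm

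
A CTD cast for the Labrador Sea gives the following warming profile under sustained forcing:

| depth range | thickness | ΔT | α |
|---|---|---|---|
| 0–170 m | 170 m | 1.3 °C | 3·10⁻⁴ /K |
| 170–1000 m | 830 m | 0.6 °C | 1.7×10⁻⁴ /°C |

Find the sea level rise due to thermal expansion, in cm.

15 cm

0–170 m: 3×10⁻⁴ × 1.3 × 170 = 0.06630 m
Layer 2: 830 × 1.7×10⁻⁴ × 0.6 = 0.08466 m
Δh = 0.06630 + 0.08466 = 0.15096 m ≈ 15 cm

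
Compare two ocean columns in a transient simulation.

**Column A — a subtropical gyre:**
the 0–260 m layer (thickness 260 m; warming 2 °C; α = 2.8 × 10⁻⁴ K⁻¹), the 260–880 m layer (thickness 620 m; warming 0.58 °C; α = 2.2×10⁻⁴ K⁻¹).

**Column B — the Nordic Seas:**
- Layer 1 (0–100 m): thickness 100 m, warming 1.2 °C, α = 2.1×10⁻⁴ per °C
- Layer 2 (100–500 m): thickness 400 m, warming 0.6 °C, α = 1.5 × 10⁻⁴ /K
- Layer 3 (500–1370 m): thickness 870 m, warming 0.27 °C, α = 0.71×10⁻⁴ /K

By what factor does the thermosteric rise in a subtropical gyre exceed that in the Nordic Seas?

A Layer 1: 260 × 2 × 2.8×10⁻⁴ = 0.14560 m
A Layer 2: 0.58 × 620 × 2.2×10⁻⁴ = 0.079112 m
A total: 0.224712 m
B 100 × 1.2 × 2.1×10⁻⁴ = 0.02520 m
B 100–500 m: 400 × 0.6 × 1.5×10⁻⁴ = 0.03600 m
B Layer 3: 0.71×10⁻⁴ × 870 × 0.27 = 0.0166779 m
B total: 0.0778779 m
Ratio: 0.224712 / 0.0778779 ≈ 2.885

2.9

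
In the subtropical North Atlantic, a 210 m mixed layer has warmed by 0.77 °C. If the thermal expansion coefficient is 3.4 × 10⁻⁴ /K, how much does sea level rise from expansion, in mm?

Δh = αΔT·H = 3.4×10⁻⁴ × 0.77 × 210 = 0.054978 m

55.0 mm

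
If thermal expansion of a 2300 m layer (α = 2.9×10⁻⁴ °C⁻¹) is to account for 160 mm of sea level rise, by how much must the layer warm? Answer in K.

ΔT = Δh/(αH) = 0.16 / (2.9×10⁻⁴ × 2300) ≈ 0.2399 K

0.240 K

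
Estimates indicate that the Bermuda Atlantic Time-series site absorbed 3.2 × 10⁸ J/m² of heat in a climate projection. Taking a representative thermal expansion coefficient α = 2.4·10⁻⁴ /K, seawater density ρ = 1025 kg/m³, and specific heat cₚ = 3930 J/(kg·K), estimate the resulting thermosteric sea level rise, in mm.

Δh = αQ/(ρcₚ) = 2.4×10⁻⁴ × 3.2×10⁸ / (1025 × 3930) ≈ 0.019065 m

19.1 mm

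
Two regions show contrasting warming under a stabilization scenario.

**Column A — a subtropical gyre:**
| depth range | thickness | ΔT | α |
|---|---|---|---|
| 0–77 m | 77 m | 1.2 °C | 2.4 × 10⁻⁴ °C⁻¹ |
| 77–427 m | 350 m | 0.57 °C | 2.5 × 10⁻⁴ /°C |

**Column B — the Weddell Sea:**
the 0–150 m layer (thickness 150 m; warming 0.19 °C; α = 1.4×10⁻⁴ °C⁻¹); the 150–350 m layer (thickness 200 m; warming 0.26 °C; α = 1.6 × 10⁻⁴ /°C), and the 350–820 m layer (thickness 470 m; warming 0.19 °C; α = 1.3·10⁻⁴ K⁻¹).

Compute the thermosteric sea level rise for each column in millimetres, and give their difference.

A 77 × 2.4×10⁻⁴ × 1.2 = 0.022176 m
A 2.5×10⁻⁴ × 350 × 0.57 = 0.049875 m
A total: 0.072051 m
B 0–150 m: 150 × 0.19 × 1.4×10⁻⁴ = 0.00399 m
B 1.6×10⁻⁴ × 200 × 0.26 = 0.00832 m
B 1.3×10⁻⁴ × 470 × 0.19 = 0.011609 m
B total: 0.023919 m
Difference: 0.072051 − 0.023919 = 0.048132 m

Δh_A ≈ 72 mm, Δh_B ≈ 24 mm; difference ≈ 48 mm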